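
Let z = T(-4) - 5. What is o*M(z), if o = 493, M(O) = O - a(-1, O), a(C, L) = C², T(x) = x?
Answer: -4930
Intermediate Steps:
z = -9 (z = -4 - 5 = -9)
M(O) = -1 + O (M(O) = O - 1*(-1)² = O - 1*1 = O - 1 = -1 + O)
o*M(z) = 493*(-1 - 9) = 493*(-10) = -4930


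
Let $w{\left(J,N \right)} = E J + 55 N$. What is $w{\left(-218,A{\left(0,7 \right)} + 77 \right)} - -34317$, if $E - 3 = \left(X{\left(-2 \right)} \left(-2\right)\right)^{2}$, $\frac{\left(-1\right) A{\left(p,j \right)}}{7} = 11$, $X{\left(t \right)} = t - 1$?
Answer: $25815$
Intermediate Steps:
$X{\left(t \right)} = -1 + t$
$A{\left(p,j \right)} = -77$ ($A{\left(p,j \right)} = \left(-7\right) 11 = -77$)
$E = 39$ ($E = 3 + \left(\left(-1 - 2\right) \left(-2\right)\right)^{2} = 3 + \left(\left(-3\right) \left(-2\right)\right)^{2} = 3 + 6^{2} = 3 + 36 = 39$)
$w{\left(J,N \right)} = 39 J + 55 N$
$w{\left(-218,A{\left(0,7 \right)} + 77 \right)} - -34317 = \left(39 \left(-218\right) + 55 \left(-77 + 77\right)\right) - -34317 = \left(-8502 + 55 \cdot 0\right) + 34317 = \left(-8502 + 0\right) + 34317 = -8502 + 34317 = 25815$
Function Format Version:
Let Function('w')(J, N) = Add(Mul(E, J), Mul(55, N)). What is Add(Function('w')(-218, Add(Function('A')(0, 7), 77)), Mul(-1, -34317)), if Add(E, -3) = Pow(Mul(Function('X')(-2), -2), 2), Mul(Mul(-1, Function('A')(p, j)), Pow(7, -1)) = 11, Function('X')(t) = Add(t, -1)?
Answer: 25815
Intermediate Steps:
Function('X')(t) = Add(-1, t)
Function('A')(p, j) = -77 (Function('A')(p, j) = Mul(-7, 11) = -77)
E = 39 (E = Add(3, Pow(Mul(Add(-1, -2), -2), 2)) = Add(3, Pow(Mul(-3, -2), 2)) = Add(3, Pow(6, 2)) = Add(3, 36) = 39)
Function('w')(J, N) = Add(Mul(39, J), Mul(55, N))
Add(Function('w')(-218, Add(Function('A')(0, 7), 77)), Mul(-1, -34317)) = Add(Add(Mul(39, -218), Mul(55, Add(-77, 77))), Mul(-1, -34317)) = Add(Add(-8502, Mul(55, 0)), 34317) = Add(Add(-8502, 0), 34317) = Add(-8502, 34317) = 25815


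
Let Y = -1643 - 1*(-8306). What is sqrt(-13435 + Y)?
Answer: 2*I*sqrt(1693) ≈ 82.292*I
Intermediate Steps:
Y = 6663 (Y = -1643 + 8306 = 6663)
sqrt(-13435 + Y) = sqrt(-13435 + 6663) = sqrt(-6772) = 2*I*sqrt(1693)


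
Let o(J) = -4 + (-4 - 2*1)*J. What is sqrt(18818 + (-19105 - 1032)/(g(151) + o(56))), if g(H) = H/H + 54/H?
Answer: sqrt(49360570347795)/51135 ≈ 137.40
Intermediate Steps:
g(H) = 1 + 54/H
o(J) = -4 - 6*J (o(J) = -4 + (-4 - 2)*J = -4 - 6*J)
sqrt(18818 + (-19105 - 1032)/(g(151) + o(56))) = sqrt(18818 + (-19105 - 1032)/((54 + 151)/151 + (-4 - 6*56))) = sqrt(18818 - 20137/((1/151)*205 + (-4 - 336))) = sqrt(18818 - 20137/(205/151 - 340)) = sqrt(18818 - 20137/(-51135/151)) = sqrt(18818 - 20137*(-151/51135)) = sqrt(18818 + 3040687/51135) = sqrt(965299117/51135) = sqrt(49360570347795)/51135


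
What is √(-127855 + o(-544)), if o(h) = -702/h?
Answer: I*√591195553/68 ≈ 357.57*I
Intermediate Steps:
√(-127855 + o(-544)) = √(-127855 - 702/(-544)) = √(-127855 - 702*(-1/544)) = √(-127855 + 351/272) = √(-34776209/272) = I*√591195553/68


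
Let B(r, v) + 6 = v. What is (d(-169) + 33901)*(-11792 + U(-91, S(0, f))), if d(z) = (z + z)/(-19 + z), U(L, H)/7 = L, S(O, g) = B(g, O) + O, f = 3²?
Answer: -39609520227/94 ≈ -4.2138e+8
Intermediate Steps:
f = 9
B(r, v) = -6 + v
S(O, g) = -6 + 2*O (S(O, g) = (-6 + O) + O = -6 + 2*O)
U(L, H) = 7*L
d(z) = 2*z/(-19 + z) (d(z) = (2*z)/(-19 + z) = 2*z/(-19 + z))
(d(-169) + 33901)*(-11792 + U(-91, S(0, f))) = (2*(-169)/(-19 - 169) + 33901)*(-11792 + 7*(-91)) = (2*(-169)/(-188) + 33901)*(-11792 - 637) = (2*(-169)*(-1/188) + 33901)*(-12429) = (169/94 + 33901)*(-12429) = (3186863/94)*(-12429) = -39609520227/94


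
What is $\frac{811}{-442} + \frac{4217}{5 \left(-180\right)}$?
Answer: $- \frac{1296907}{198900} \approx -6.5204$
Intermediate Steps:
$\frac{811}{-442} + \frac{4217}{5 \left(-180\right)} = 811 \left(- \frac{1}{442}\right) + \frac{4217}{-900} = - \frac{811}{442} + 4217 \left(- \frac{1}{900}\right) = - \frac{811}{442} - \frac{4217}{900} = - \frac{1296907}{198900}$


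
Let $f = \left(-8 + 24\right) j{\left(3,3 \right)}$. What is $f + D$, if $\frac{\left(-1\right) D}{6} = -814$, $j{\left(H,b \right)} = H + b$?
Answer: $4980$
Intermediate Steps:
$D = 4884$ ($D = \left(-6\right) \left(-814\right) = 4884$)
$f = 96$ ($f = \left(-8 + 24\right) \left(3 + 3\right) = 16 \cdot 6 = 96$)
$f + D = 96 + 4884 = 4980$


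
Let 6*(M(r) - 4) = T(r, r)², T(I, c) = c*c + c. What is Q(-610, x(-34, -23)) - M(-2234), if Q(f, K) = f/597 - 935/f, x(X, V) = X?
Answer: -100694428275515131/24278 ≈ -4.1476e+12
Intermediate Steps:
T(I, c) = c + c² (T(I, c) = c² + c = c + c²)
M(r) = 4 + r²*(1 + r)²/6 (M(r) = 4 + (r*(1 + r))²/6 = 4 + (r²*(1 + r)²)/6 = 4 + r²*(1 + r)²/6)
Q(f, K) = -935/f + f/597 (Q(f, K) = f*(1/597) - 935/f = f/597 - 935/f = -935/f + f/597)
Q(-610, x(-34, -23)) - M(-2234) = (-935/(-610) + (1/597)*(-610)) - (4 + (⅙)*(-2234)²*(1 - 2234)²) = (-935*(-1/610) - 610/597) - (4 + (⅙)*4990756*(-2233)²) = (187/122 - 610/597) - (4 + (⅙)*4990756*4986289) = 37219/72834 - (4 + 12442675872242/3) = 37219/72834 - 1*12442675872254/3 = 37219/72834 - 12442675872254/3 = -100694428275515131/24278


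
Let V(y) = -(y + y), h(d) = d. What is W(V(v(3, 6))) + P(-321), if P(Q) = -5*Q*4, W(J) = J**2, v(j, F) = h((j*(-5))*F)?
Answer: 38820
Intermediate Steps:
v(j, F) = -5*F*j (v(j, F) = (j*(-5))*F = (-5*j)*F = -5*F*j)
V(y) = -2*y
P(Q) = -20*Q
W(V(v(3, 6))) + P(-321) = (-(-10)*6*3)**2 - 20*(-321) = (-2*(-90))**2 + 6420 = 180**2 + 6420 = 32400 + 6420 = 38820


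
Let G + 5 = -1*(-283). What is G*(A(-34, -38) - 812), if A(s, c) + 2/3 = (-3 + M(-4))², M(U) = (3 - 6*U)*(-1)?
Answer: 72836/3 ≈ 24279.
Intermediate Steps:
M(U) = -3 + 6*U (M(U) = (3 - 6*U)*(-1) = -3 + 6*U)
G = 278 (G = -5 - 1*(-283) = -5 + 283 = 278)
A(s, c) = 2698/3 (A(s, c) = -⅔ + (-3 + (-3 + 6*(-4)))² = -⅔ + (-3 + (-3 - 24))² = -⅔ + (-3 - 27)² = -⅔ + (-30)² = -⅔ + 900 = 2698/3)
G*(A(-34, -38) - 812) = 278*(2698/3 - 812) = 278*(262/3) = 72836/3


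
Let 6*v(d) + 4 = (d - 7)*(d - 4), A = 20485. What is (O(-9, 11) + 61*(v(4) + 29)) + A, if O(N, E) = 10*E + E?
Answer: 67003/3 ≈ 22334.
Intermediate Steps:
v(d) = -⅔ + (-7 + d)*(-4 + d)/6 (v(d) = -⅔ + ((d - 7)*(d - 4))/6 = -⅔ + ((-7 + d)*(-4 + d))/6 = -⅔ + (-7 + d)*(-4 + d)/6)
O(N, E) = 11*E
(O(-9, 11) + 61*(v(4) + 29)) + A = (11*11 + 61*((4 - 11/6*4 + (⅙)*4²) + 29)) + 20485 = (121 + 61*((4 - 22/3 + (⅙)*16) + 29)) + 20485 = (121 + 61*((4 - 22/3 + 8/3) + 29)) + 20485 = (121 + 61*(-⅔ + 29)) + 20485 = (121 + 61*(85/3)) + 20485 = (121 + 5185/3) + 20485 = 5548/3 + 20485 = 67003/3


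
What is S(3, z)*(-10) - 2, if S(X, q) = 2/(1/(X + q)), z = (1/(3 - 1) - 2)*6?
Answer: 118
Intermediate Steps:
z = -9 (z = (1/2 - 2)*6 = (½ - 2)*6 = -3/2*6 = -9)
S(X, q) = 2*X + 2*q (S(X, q) = 2*(X + q) = 2*X + 2*q)
S(3, z)*(-10) - 2 = (2*3 + 2*(-9))*(-10) - 2 = (6 - 18)*(-10) - 2 = -12*(-10) - 2 = 120 - 2 = 118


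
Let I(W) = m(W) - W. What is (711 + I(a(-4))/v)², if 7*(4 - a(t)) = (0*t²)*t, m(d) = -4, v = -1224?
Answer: 11833958656/23409 ≈ 5.0553e+5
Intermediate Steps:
a(t) = 4 (a(t) = 4 - 0*t²*t/7 = 4 - 0*t = 4 - ⅐*0 = 4 + 0 = 4)
I(W) = -4 - W
(711 + I(a(-4))/v)² = (711 + (-4 - 1*4)/(-1224))² = (711 + (-4 - 4)*(-1/1224))² = (711 - 8*(-1/1224))² = (711 + 1/153)² = (108784/153)² = 11833958656/23409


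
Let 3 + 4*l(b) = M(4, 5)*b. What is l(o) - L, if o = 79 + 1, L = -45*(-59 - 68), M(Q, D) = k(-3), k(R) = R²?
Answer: -22143/4 ≈ -5535.8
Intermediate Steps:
M(Q, D) = 9 (M(Q, D) = (-3)² = 9)
L = 5715 (L = -45*(-127) = 5715)
o = 80
l(b) = -¾ + 9*b/4 (l(b) = -¾ + (9*b)/4 = -¾ + 9*b/4)
l(o) - L = (-¾ + (9/4)*80) - 1*5715 = (-¾ + 180) - 5715 = 717/4 - 5715 = -22143/4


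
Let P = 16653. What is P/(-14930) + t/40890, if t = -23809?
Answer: -1786913/1052565 ≈ -1.6977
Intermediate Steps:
P/(-14930) + t/40890 = 16653/(-14930) - 23809/40890 = 16653*(-1/14930) - 23809*1/40890 = -16653/14930 - 821/1410 = -1786913/1052565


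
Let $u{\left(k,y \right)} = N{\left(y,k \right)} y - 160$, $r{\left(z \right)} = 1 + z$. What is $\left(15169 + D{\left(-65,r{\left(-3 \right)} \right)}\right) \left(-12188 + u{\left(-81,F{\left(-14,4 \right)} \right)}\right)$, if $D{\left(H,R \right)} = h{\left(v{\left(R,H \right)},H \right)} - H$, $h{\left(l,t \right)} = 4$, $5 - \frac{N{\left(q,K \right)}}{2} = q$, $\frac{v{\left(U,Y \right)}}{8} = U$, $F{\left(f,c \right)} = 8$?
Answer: $-188890248$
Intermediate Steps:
$v{\left(U,Y \right)} = 8 U$
$N{\left(q,K \right)} = 10 - 2 q$
$u{\left(k,y \right)} = -160 + y \left(10 - 2 y\right)$ ($u{\left(k,y \right)} = \left(10 - 2 y\right) y - 160 = y \left(10 - 2 y\right) - 160 = -160 + y \left(10 - 2 y\right)$)
$D{\left(H,R \right)} = 4 - H$
$\left(15169 + D{\left(-65,r{\left(-3 \right)} \right)}\right) \left(-12188 + u{\left(-81,F{\left(-14,4 \right)} \right)}\right) = \left(15169 + \left(4 - -65\right)\right) \left(-12188 - \left(160 + 16 \left(-5 + 8\right)\right)\right) = \left(15169 + \left(4 + 65\right)\right) \left(-12188 - \left(160 + 16 \cdot 3\right)\right) = \left(15169 + 69\right) \left(-12188 - 208\right) = 15238 \left(-12188 - 208\right) = 15238 \left(-12396\right) = -188890248$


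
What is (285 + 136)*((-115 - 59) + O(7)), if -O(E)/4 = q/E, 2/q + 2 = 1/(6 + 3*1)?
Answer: -8686914/119 ≈ -72999.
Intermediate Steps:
q = -18/17 (q = 2/(-2 + 1/(6 + 3*1)) = 2/(-2 + 1/(6 + 3)) = 2/(-2 + 1/9) = 2/(-17/9) = 2*(-9/17) = -18/17 ≈ -1.0588)
O(E) = 72/(17*E) (O(E) = -(-72)/(17*E) = 72/(17*E))
(285 + 136)*((-115 - 59) + O(7)) = (285 + 136)*((-115 - 59) + (72/17)/7) = 421*(-174 + (72/17)*(1/7)) = 421*(-174 + 72/119) = 421*(-20634/119) = -8686914/119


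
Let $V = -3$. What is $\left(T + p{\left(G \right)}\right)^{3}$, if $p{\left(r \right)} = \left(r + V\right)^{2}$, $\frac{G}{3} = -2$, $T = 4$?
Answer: $614125$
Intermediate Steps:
$G = -6$ ($G = 3 \left(-2\right) = -6$)
$p{\left(r \right)} = \left(-3 + r\right)^{2}$ ($p{\left(r \right)} = \left(r - 3\right)^{2} = \left(-3 + r\right)^{2}$)
$\left(T + p{\left(G \right)}\right)^{3} = \left(4 + \left(-3 - 6\right)^{2}\right)^{3} = \left(4 + \left(-9\right)^{2}\right)^{3} = \left(4 + 81\right)^{3} = 85^{3} = 614125$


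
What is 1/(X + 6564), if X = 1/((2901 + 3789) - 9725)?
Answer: 3035/19921739 ≈ 0.00015235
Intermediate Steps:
X = -1/3035 (X = 1/(6690 - 9725) = 1/(-3035) = -1/3035 ≈ -0.00032949)
1/(X + 6564) = 1/(-1/3035 + 6564) = 1/(19921739/3035) = 3035/19921739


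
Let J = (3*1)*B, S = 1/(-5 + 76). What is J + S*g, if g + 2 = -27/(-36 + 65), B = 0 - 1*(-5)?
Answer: 30800/2059 ≈ 14.959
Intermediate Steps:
B = 5 (B = 0 + 5 = 5)
S = 1/71 ≈ 0.014085
J = 15 (J = (3*1)*5 = 3*5 = 15)
g = -85/29 (g = -2 - 27/(-36 + 65) = -2 - 27/29 = -85/29 ≈ -2.9310)
J + S*g = 15 + (1/71)*(-85/29) = 15 - 85/2059 = 30800/2059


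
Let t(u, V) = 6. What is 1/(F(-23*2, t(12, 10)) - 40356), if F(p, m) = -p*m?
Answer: -1/40080 ≈ -2.4950e-5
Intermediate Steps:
F(p, m) = -m*p
1/(F(-23*2, t(12, 10)) - 40356) = 1/(-1*6*(-23*2) - 40356) = 1/(-1*6*(-46) - 40356) = 1/(276 - 40356) = 1/(-40080) = -1/40080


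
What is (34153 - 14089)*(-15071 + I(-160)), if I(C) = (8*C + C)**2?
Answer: 41302325856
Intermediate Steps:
I(C) = 81*C**2 (I(C) = (9*C)**2 = 81*C**2)
(34153 - 14089)*(-15071 + I(-160)) = (34153 - 14089)*(-15071 + 81*(-160)**2) = 20064*(-15071 + 81*25600) = 20064*(-15071 + 2073600) = 20064*2058529 = 41302325856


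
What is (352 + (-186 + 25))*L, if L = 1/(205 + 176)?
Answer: 191/381 ≈ 0.50131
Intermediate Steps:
L = 1/381 ≈ 0.0026247
(352 + (-186 + 25))*L = (352 + (-186 + 25))*(1/381) = (352 - 161)*(1/381) = 191*(1/381) = 191/381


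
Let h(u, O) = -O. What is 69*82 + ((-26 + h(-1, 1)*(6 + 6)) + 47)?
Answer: 5667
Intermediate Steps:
69*82 + ((-26 + h(-1, 1)*(6 + 6)) + 47) = 69*82 + ((-26 + (-1*1)*(6 + 6)) + 47) = 5658 + ((-26 - 1*12) + 47) = 5658 + ((-26 - 12) + 47) = 5658 + (-38 + 47) = 5658 + 9 = 5667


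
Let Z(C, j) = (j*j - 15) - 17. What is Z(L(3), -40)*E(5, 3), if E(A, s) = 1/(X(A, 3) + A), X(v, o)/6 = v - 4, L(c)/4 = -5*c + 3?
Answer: 1568/11 ≈ 142.55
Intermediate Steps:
L(c) = 12 - 20*c (L(c) = 4*(-5*c + 3) = 4*(3 - 5*c) = 12 - 20*c)
X(v, o) = -24 + 6*v (X(v, o) = 6*(v - 4) = 6*(-4 + v) = -24 + 6*v)
E(A, s) = 1/(-24 + 7*A) (E(A, s) = 1/((-24 + 6*A) + A) = 1/(-24 + 7*A))
Z(C, j) = -32 + j² (Z(C, j) = (j² - 15) - 17 = (-15 + j²) - 17 = -32 + j²)
Z(L(3), -40)*E(5, 3) = (-32 + (-40)²)/(-24 + 7*5) = (-32 + 1600)/(-24 + 35) = 1568/11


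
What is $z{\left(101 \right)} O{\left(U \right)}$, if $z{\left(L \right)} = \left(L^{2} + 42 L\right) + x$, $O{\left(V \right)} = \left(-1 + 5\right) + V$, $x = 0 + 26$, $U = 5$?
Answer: $130221$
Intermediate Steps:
$x = 26$
$O{\left(V \right)} = 4 + V$
$z{\left(L \right)} = 26 + L^{2} + 42 L$ ($z{\left(L \right)} = \left(L^{2} + 42 L\right) + 26 = 26 + L^{2} + 42 L$)
$z{\left(101 \right)} O{\left(U \right)} = \left(26 + 101^{2} + 42 \cdot 101\right) \left(4 + 5\right) = \left(26 + 10201 + 4242\right) 9 = 14469 \cdot 9 = 130221$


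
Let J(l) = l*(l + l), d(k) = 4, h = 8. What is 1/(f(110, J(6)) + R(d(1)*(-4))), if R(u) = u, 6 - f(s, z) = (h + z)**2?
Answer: -1/6410 ≈ -0.00015601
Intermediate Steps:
J(l) = 2*l**2 (J(l) = l*(2*l) = 2*l**2)
f(s, z) = 6 - (8 + z)**2
1/(f(110, J(6)) + R(d(1)*(-4))) = 1/((6 - (8 + 2*6**2)**2) + 4*(-4)) = 1/((6 - (8 + 2*36)**2) - 16) = 1/((6 - (8 + 72)**2) - 16) = 1/((6 - 1*80**2) - 16) = 1/((6 - 1*6400) - 16) = 1/((6 - 6400) - 16) = 1/(-6394 - 16) = 1/(-6410) = -1/6410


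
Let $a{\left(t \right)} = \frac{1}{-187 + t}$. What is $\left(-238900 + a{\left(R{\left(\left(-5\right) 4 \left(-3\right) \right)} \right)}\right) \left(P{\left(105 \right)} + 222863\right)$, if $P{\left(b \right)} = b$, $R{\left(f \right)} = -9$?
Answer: $- \frac{2610085760542}{49} \approx -5.3267 \cdot 10^{10}$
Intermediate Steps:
$\left(-238900 + a{\left(R{\left(\left(-5\right) 4 \left(-3\right) \right)} \right)}\right) \left(P{\left(105 \right)} + 222863\right) = \left(-238900 + \frac{1}{-187 - 9}\right) \left(105 + 222863\right) = \left(-238900 + \frac{1}{-196}\right) 222968 = \left(-238900 - \frac{1}{196}\right) 222968 = \left(- \frac{46824401}{196}\right) 222968 = - \frac{2610085760542}{49}$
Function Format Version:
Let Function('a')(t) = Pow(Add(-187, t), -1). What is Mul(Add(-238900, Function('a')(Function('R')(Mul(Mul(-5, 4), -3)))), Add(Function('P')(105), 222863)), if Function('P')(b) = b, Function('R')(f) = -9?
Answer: Rational(-2610085760542, 49) ≈ -5.3267e+10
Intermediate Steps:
Mul(Add(-238900, Function('a')(Function('R')(Mul(Mul(-5, 4), -3)))), Add(Function('P')(105), 222863)) = Mul(Add(-238900, Pow(Add(-187, -9), -1)), Add(105, 222863)) = Mul(Add(-238900, Pow(-196, -1)), 222968) = Mul(Add(-238900, Rational(-1, 196)), 222968) = Mul(Rational(-46824401, 196), 222968) = Rational(-2610085760542, 49)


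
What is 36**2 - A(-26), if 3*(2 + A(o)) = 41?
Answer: 3853/3 ≈ 1284.3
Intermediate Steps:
A(o) = 35/3 (A(o) = -2 + (1/3)*41 = -2 + 41/3 = 35/3)
36**2 - A(-26) = 36**2 - 1*35/3 = 1296 - 35/3 = 3853/3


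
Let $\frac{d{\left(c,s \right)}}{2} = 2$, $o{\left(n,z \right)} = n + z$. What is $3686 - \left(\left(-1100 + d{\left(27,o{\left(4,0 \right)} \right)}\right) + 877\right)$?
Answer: $3905$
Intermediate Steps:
$d{\left(c,s \right)} = 4$ ($d{\left(c,s \right)} = 2 \cdot 2 = 4$)
$3686 - \left(\left(-1100 + d{\left(27,o{\left(4,0 \right)} \right)}\right) + 877\right) = 3686 - \left(\left(-1100 + 4\right) + 877\right) = 3686 - \left(-1096 + 877\right) = 3686 - -219 = 3686 + 219 = 3905$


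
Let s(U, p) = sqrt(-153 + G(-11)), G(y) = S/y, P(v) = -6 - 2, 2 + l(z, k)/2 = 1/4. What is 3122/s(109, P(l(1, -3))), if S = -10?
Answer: -446*I*sqrt(18403)/239 ≈ -253.15*I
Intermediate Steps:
l(z, k) = -7/2 (l(z, k) = -4 + 2/4 = -4 + 2*(1/4) = -4 + 1/2 = -7/2)
P(v) = -8
G(y) = -10/y
s(U, p) = I*sqrt(18403)/11 (s(U, p) = sqrt(-153 - 10/(-11)) = sqrt(-153 - 10*(-1/11)) = sqrt(-153 + 10/11) = sqrt(-1673/11) = I*sqrt(18403)/11)
3122/s(109, P(l(1, -3))) = 3122/((I*sqrt(18403)/11)) = 3122*(-I*sqrt(18403)/1673) = -446*I*sqrt(18403)/239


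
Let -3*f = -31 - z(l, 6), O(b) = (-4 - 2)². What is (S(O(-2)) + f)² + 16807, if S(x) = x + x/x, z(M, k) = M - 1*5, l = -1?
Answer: 169759/9 ≈ 18862.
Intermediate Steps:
z(M, k) = -5 + M (z(M, k) = M - 5 = -5 + M)
O(b) = 36 (O(b) = (-6)² = 36)
f = 25/3 (f = -(-31 - (-5 - 1))/3 = -(-31 - 1*(-6))/3 = -(-31 + 6)/3 = -⅓*(-25) = 25/3 ≈ 8.3333)
S(x) = 1 + x (S(x) = x + 1 = 1 + x)
(S(O(-2)) + f)² + 16807 = ((1 + 36) + 25/3)² + 16807 = (37 + 25/3)² + 16807 = (136/3)² + 16807 = 18496/9 + 16807 = 169759/9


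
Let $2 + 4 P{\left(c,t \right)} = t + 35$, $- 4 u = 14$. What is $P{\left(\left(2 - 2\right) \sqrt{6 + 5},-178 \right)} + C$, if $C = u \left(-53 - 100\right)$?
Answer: $\frac{1997}{4} \approx 499.25$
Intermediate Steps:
$u = - \frac{7}{2}$ ($u = \left(- \frac{1}{4}\right) 14 = - \frac{7}{2} \approx -3.5$)
$P{\left(c,t \right)} = \frac{33}{4} + \frac{t}{4}$ ($P{\left(c,t \right)} = - \frac{1}{2} + \frac{t + 35}{4} = - \frac{1}{2} + \frac{35 + t}{4} = - \frac{1}{2} + \left(\frac{35}{4} + \frac{t}{4}\right) = \frac{33}{4} + \frac{t}{4}$)
$C = \frac{1071}{2}$ ($C = - \frac{7 \left(-53 - 100\right)}{2} = \left(- \frac{7}{2}\right) \left(-153\right) = \frac{1071}{2} \approx 535.5$)
$P{\left(\left(2 - 2\right) \sqrt{6 + 5},-178 \right)} + C = \left(\frac{33}{4} + \frac{1}{4} \left(-178\right)\right) + \frac{1071}{2} = \left(\frac{33}{4} - \frac{89}{2}\right) + \frac{1071}{2} = - \frac{145}{4} + \frac{1071}{2} = \frac{1997}{4}$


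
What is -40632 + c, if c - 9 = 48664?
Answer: 8041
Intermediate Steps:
c = 48673 (c = 9 + 48664 = 48673)
-40632 + c = -40632 + 48673 = 8041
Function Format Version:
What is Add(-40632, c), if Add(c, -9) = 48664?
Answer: 8041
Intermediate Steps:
c = 48673 (c = Add(9, 48664) = 48673)
Add(-40632, c) = Add(-40632, 48673) = 8041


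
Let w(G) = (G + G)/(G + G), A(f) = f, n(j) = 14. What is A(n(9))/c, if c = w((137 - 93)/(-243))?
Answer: 14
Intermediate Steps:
w(G) = 1 (w(G) = (2*G)/((2*G)) = (2*G)*(1/(2*G)) = 1)
c = 1
A(n(9))/c = 14/1 = 14*1 = 14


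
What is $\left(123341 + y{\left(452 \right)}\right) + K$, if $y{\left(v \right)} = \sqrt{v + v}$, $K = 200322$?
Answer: $323663 + 2 \sqrt{226} \approx 3.2369 \cdot 10^{5}$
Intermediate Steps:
$y{\left(v \right)} = \sqrt{2} \sqrt{v}$ ($y{\left(v \right)} = \sqrt{2 v} = \sqrt{2} \sqrt{v}$)
$\left(123341 + y{\left(452 \right)}\right) + K = \left(123341 + \sqrt{2} \sqrt{452}\right) + 200322 = \left(123341 + \sqrt{2} \cdot 2 \sqrt{113}\right) + 200322 = \left(123341 + 2 \sqrt{226}\right) + 200322 = 323663 + 2 \sqrt{226}$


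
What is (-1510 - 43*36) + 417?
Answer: -2641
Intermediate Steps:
(-1510 - 43*36) + 417 = (-1510 - 1548) + 417 = -3058 + 417 = -2641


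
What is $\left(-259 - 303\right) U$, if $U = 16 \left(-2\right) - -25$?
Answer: $3934$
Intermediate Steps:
$U = -7$ ($U = -32 + 25 = -7$)
$\left(-259 - 303\right) U = \left(-259 - 303\right) \left(-7\right) = \left(-562\right) \left(-7\right) = 3934$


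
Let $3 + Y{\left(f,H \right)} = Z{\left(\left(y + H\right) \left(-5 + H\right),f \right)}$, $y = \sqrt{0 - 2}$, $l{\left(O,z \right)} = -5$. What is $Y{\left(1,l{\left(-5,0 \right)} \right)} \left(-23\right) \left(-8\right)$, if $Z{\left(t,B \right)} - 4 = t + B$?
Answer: $9568 - 1840 i \sqrt{2} \approx 9568.0 - 2602.2 i$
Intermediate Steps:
$y = i \sqrt{2}$ ($y = \sqrt{-2} = i \sqrt{2} \approx 1.4142 i$)
$Z{\left(t,B \right)} = 4 + B + t$ ($Z{\left(t,B \right)} = 4 + \left(t + B\right) = 4 + \left(B + t\right) = 4 + B + t$)
$Y{\left(f,H \right)} = 1 + f + \left(-5 + H\right) \left(H + i \sqrt{2}\right)$ ($Y{\left(f,H \right)} = -3 + \left(4 + f + \left(i \sqrt{2} + H\right) \left(-5 + H\right)\right) = -3 + \left(4 + f + \left(H + i \sqrt{2}\right) \left(-5 + H\right)\right) = -3 + \left(4 + f + \left(-5 + H\right) \left(H + i \sqrt{2}\right)\right) = 1 + f + \left(-5 + H\right) \left(H + i \sqrt{2}\right)$)
$Y{\left(1,l{\left(-5,0 \right)} \right)} \left(-23\right) \left(-8\right) = \left(1 + 1 + \left(-5\right)^{2} - -25 - 5 i \sqrt{2} + i \left(-5\right) \sqrt{2}\right) \left(-23\right) \left(-8\right) = \left(1 + 1 + 25 + 25 - 5 i \sqrt{2} - 5 i \sqrt{2}\right) \left(-23\right) \left(-8\right) = \left(52 - 10 i \sqrt{2}\right) \left(-23\right) \left(-8\right) = \left(-1196 + 230 i \sqrt{2}\right) \left(-8\right) = 9568 - 1840 i \sqrt{2}$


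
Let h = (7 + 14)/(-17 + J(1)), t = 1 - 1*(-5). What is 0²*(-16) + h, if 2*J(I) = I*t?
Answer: -3/2 ≈ -1.5000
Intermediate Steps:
t = 6 (t = 1 + 5 = 6)
J(I) = 3*I (J(I) = (I*6)/2 = (6*I)/2 = 3*I)
h = -3/2 (h = (7 + 14)/(-17 + 3*1) = 21/(-17 + 3) = 21/(-14) = 21*(-1/14) = -3/2 ≈ -1.5000)
0²*(-16) + h = 0²*(-16) - 3/2 = 0*(-16) - 3/2 = 0 - 3/2 = -3/2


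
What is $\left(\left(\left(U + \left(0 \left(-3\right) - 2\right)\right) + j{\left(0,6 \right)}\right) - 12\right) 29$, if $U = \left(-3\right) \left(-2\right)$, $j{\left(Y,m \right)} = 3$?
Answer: $-145$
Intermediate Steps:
$U = 6$
$\left(\left(\left(U + \left(0 \left(-3\right) - 2\right)\right) + j{\left(0,6 \right)}\right) - 12\right) 29 = \left(\left(\left(6 + \left(0 \left(-3\right) - 2\right)\right) + 3\right) - 12\right) 29 = \left(\left(\left(6 + \left(0 - 2\right)\right) + 3\right) - 12\right) 29 = \left(\left(\left(6 - 2\right) + 3\right) - 12\right) 29 = \left(\left(4 + 3\right) - 12\right) 29 = \left(7 - 12\right) 29 = \left(-5\right) 29 = -145$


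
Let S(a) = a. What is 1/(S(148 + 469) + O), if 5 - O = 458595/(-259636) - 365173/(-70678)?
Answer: 9175276604/5675822307879 ≈ 0.0016166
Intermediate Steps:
O = 14676643211/9175276604 (O = 5 - (458595/(-259636) - 365173/(-70678)) = 5 - (458595*(-1/259636) - 365173*(-1/70678)) = 5 - (-458595/259636 + 365173/70678) = 5 - 1*31199739809/9175276604 = 5 - 31199739809/9175276604 = 14676643211/9175276604 ≈ 1.5996)
1/(S(148 + 469) + O) = 1/((148 + 469) + 14676643211/9175276604) = 1/(617 + 14676643211/9175276604) = 1/(5675822307879/9175276604) = 9175276604/5675822307879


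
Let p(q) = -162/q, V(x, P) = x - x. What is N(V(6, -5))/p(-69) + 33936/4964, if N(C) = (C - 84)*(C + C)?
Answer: 8484/1241 ≈ 6.8364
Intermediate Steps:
V(x, P) = 0
N(C) = 2*C*(-84 + C) (N(C) = (-84 + C)*(2*C) = 2*C*(-84 + C))
N(V(6, -5))/p(-69) + 33936/4964 = (2*0*(-84 + 0))/((-162/(-69))) + 33936/4964 = (2*0*(-84))/((-162*(-1/69))) + 33936*(1/4964) = 0/(54/23) + 8484/1241 = 0*(23/54) + 8484/1241 = 0 + 8484/1241 = 8484/1241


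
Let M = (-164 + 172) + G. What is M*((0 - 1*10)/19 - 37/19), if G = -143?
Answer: 6345/19 ≈ 333.95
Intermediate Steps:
M = -135 (M = (-164 + 172) - 143 = 8 - 143 = -135)
M*((0 - 1*10)/19 - 37/19) = -135*((0 - 1*10)/19 - 37/19) = -135*((0 - 10)*(1/19) - 37*1/19) = -135*(-10*1/19 - 37/19) = -135*(-10/19 - 37/19) = -135*(-47/19) = 6345/19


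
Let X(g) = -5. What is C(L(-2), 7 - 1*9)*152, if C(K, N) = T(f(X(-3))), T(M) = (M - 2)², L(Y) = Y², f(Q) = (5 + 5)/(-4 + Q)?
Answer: 119168/81 ≈ 1471.2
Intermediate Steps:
f(Q) = 10/(-4 + Q)
T(M) = (-2 + M)²
C(K, N) = 784/81 (C(K, N) = (-2 + 10/(-4 - 5))² = (-2 + 10/(-9))² = (-2 + 10*(-⅑))² = (-2 - 10/9)² = (-28/9)² = 784/81)
C(L(-2), 7 - 1*9)*152 = (784/81)*152 = 119168/81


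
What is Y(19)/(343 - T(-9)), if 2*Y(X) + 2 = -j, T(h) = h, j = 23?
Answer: -25/704 ≈ -0.035511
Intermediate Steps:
Y(X) = -25/2 (Y(X) = -1 + (-1*23)/2 = -1 + (1/2)*(-23) = -1 - 23/2 = -25/2)
Y(19)/(343 - T(-9)) = -25/(2*(343 - 1*(-9))) = -25/(2*(343 + 9)) = -25/2/352 = -25/2*1/352 = -25/704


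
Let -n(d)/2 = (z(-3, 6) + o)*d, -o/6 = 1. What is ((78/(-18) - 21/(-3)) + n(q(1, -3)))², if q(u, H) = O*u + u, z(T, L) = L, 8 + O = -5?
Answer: 64/9 ≈ 7.1111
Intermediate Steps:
O = -13 (O = -8 - 5 = -13)
o = -6 (o = -6*1 = -6)
q(u, H) = -12*u (q(u, H) = -13*u + u = -12*u)
n(d) = 0 (n(d) = -2*(6 - 6)*d = -0*d = -2*0 = 0)
((78/(-18) - 21/(-3)) + n(q(1, -3)))² = ((78/(-18) - 21/(-3)) + 0)² = ((78*(-1/18) - 21*(-⅓)) + 0)² = ((-13/3 + 7) + 0)² = (8/3 + 0)² = (8/3)² = 64/9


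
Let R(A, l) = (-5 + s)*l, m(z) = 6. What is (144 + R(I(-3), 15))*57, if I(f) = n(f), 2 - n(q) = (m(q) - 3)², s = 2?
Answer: 5643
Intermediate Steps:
n(q) = -7 (n(q) = 2 - (6 - 3)² = 2 - 1*3² = 2 - 1*9 = 2 - 9 = -7)
I(f) = -7
R(A, l) = -3*l (R(A, l) = (-5 + 2)*l = -3*l)
(144 + R(I(-3), 15))*57 = (144 - 3*15)*57 = (144 - 45)*57 = 99*57 = 5643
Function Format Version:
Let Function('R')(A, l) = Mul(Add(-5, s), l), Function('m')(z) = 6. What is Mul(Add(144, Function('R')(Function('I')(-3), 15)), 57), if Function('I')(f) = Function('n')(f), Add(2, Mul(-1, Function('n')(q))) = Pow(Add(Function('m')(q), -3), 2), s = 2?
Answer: 5643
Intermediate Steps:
Function('n')(q) = -7 (Function('n')(q) = Add(2, Mul(-1, Pow(Add(6, -3), 2))) = Add(2, Mul(-1, Pow(3, 2))) = Add(2, Mul(-1, 9)) = Add(2, -9) = -7)
Function('I')(f) = -7
Function('R')(A, l) = Mul(-3, l) (Function('R')(A, l) = Mul(Add(-5, 2), l) = Mul(-3, l))
Mul(Add(144, Function('R')(Function('I')(-3), 15)), 57) = Mul(Add(144, Mul(-3, 15)), 57) = Mul(Add(144, -45), 57) = Mul(99, 57) = 5643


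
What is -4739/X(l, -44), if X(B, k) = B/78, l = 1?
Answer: -369642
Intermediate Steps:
X(B, k) = B/78 (X(B, k) = B*(1/78) = B/78)
-4739/X(l, -44) = -4739/((1/78)*1) = -4739/1/78 = -4739*78 = -369642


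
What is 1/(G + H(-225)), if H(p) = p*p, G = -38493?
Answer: 1/12132 ≈ 8.2427e-5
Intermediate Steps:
H(p) = p²
1/(G + H(-225)) = 1/(-38493 + (-225)²) = 1/(-38493 + 50625) = 1/12132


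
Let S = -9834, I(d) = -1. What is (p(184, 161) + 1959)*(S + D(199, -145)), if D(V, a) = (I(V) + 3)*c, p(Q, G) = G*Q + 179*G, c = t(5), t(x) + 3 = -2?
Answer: -594597288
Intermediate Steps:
t(x) = -5 (t(x) = -3 - 2 = -5)
c = -5
p(Q, G) = 179*G + G*Q
D(V, a) = -10 (D(V, a) = (-1 + 3)*(-5) = 2*(-5) = -10)
(p(184, 161) + 1959)*(S + D(199, -145)) = (161*(179 + 184) + 1959)*(-9834 - 10) = (161*363 + 1959)*(-9844) = (58443 + 1959)*(-9844) = 60402*(-9844) = -594597288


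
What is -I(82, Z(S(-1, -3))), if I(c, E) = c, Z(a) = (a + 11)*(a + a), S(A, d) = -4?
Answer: -82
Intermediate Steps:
Z(a) = 2*a*(11 + a) (Z(a) = (11 + a)*(2*a) = 2*a*(11 + a))
-I(82, Z(S(-1, -3))) = -1*82 = -82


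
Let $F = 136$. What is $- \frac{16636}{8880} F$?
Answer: $- \frac{141406}{555} \approx -254.79$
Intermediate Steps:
$- \frac{16636}{8880} F = - \frac{16636}{8880} \cdot 136 = \left(-16636\right) \frac{1}{8880} \cdot 136 = \left(- \frac{4159}{2220}\right) 136 = - \frac{141406}{555}$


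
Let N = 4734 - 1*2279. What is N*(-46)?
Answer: -112930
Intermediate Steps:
N = 2455 (N = 4734 - 2279 = 2455)
N*(-46) = 2455*(-46) = -112930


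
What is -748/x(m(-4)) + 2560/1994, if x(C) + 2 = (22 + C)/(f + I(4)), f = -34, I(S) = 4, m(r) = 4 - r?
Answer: 749596/2991 ≈ 250.62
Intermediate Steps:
x(C) = -41/15 - C/30 (x(C) = -2 + (22 + C)/(-34 + 4) = -2 + (22 + C)/(-30) = -2 + (22 + C)*(-1/30) = -2 + (-11/15 - C/30) = -41/15 - C/30)
-748/x(m(-4)) + 2560/1994 = -748/(-41/15 - (4 - 1*(-4))/30) + 2560/1994 = -748/(-41/15 - (4 + 4)/30) + 2560*(1/1994) = -748/(-41/15 - 1/30*8) + 1280/997 = -748/(-41/15 - 4/15) + 1280/997 = -748/(-3) + 1280/997 = -748*(-1/3) + 1280/997 = 748/3 + 1280/997 = 749596/2991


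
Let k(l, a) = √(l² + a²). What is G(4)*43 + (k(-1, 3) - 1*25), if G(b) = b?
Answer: 147 + √10 ≈ 150.16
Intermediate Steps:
k(l, a) = √(a² + l²)
G(4)*43 + (k(-1, 3) - 1*25) = 4*43 + (√(3² + (-1)²) - 1*25) = 172 + (√(9 + 1) - 25) = 172 + (√10 - 25) = 172 + (-25 + √10) = 147 + √10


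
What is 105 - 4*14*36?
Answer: -1911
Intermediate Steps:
105 - 4*14*36 = 105 - 56*36 = 105 - 2016 = -1911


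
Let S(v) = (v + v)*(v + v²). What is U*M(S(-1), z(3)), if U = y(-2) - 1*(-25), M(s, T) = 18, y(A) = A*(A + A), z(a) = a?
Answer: 594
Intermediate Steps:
y(A) = 2*A² (y(A) = A*(2*A) = 2*A²)
S(v) = 2*v*(v + v²) (S(v) = (2*v)*(v + v²) = 2*v*(v + v²))
U = 33 (U = 2*(-2)² - 1*(-25) = 2*4 + 25 = 8 + 25 = 33)
U*M(S(-1), z(3)) = 33*18 = 594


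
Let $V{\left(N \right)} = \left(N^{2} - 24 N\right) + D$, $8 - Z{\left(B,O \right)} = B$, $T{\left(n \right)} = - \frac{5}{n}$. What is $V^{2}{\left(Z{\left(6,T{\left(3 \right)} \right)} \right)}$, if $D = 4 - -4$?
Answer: $1296$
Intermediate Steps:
$D = 8$ ($D = 4 + 4 = 8$)
$Z{\left(B,O \right)} = 8 - B$
$V{\left(N \right)} = 8 + N^{2} - 24 N$ ($V{\left(N \right)} = \left(N^{2} - 24 N\right) + 8 = 8 + N^{2} - 24 N$)
$V^{2}{\left(Z{\left(6,T{\left(3 \right)} \right)} \right)} = \left(8 + \left(8 - 6\right)^{2} - 24 \left(8 - 6\right)\right)^{2} = \left(8 + 2^{2} - 48\right)^{2} = \left(8 + 4 - 48\right)^{2} = \left(-36\right)^{2} = 1296$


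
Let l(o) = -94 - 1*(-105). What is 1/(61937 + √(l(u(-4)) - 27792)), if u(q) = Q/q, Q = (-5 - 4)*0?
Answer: 61937/3836219750 - I*√27781/3836219750 ≈ 1.6145e-5 - 4.3448e-8*I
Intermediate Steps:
Q = 0 (Q = -9*0 = 0)
u(q) = 0 (u(q) = 0/q = 0)
l(o) = 11 (l(o) = -94 + 105 = 11)
1/(61937 + √(l(u(-4)) - 27792)) = 1/(61937 + √(11 - 27792)) = 1/(61937 + √(-27781)) = 1/(61937 + I*√27781)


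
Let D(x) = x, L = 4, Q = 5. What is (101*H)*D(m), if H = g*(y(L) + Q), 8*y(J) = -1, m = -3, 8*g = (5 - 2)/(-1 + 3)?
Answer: -35451/128 ≈ -276.96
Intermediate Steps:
g = 3/16 (g = ((5 - 2)/(-1 + 3))/8 = (3/2)/8 = (3*(½))/8 = (⅛)*(3/2) = 3/16 ≈ 0.18750)
y(J) = -⅛ (y(J) = (⅛)*(-1) = -⅛)
H = 117/128 (H = 3*(-⅛ + 5)/16 = (3/16)*(39/8) = 117/128 ≈ 0.91406)
(101*H)*D(m) = (101*(117/128))*(-3) = (11817/128)*(-3) = -35451/128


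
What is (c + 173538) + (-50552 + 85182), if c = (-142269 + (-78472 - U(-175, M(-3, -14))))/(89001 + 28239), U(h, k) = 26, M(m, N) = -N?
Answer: 8135131851/39080 ≈ 2.0817e+5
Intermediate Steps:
c = -73589/39080 (c = (-142269 + (-78472 - 1*26))/(89001 + 28239) = (-142269 + (-78472 - 26))/117240 = (-142269 - 78498)*(1/117240) = -220767*1/117240 = -73589/39080 ≈ -1.8830)
(c + 173538) + (-50552 + 85182) = (-73589/39080 + 173538) + (-50552 + 85182) = 6781791451/39080 + 34630 = 8135131851/39080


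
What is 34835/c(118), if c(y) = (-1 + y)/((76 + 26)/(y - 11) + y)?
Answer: 443379880/12519 ≈ 35417.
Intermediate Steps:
c(y) = (-1 + y)/(y + 102/(-11 + y)) (c(y) = (-1 + y)/(102/(-11 + y) + y) = (-1 + y)/(y + 102/(-11 + y)))
34835/c(118) = 34835/(((11 + 118² - 12*118)/(102 + 118² - 11*118))) = 34835/(((11 + 13924 - 1416)/(102 + 13924 - 1298))) = 34835/((12519/12728)) = 34835/(((1/12728)*12519)) = 34835/(12519/12728) = 34835*(12728/12519) = 443379880/12519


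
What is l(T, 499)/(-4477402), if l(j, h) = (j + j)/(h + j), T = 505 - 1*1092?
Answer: -587/197005688 ≈ -2.9796e-6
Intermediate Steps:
T = -587 (T = 505 - 1092 = -587)
l(j, h) = 2*j/(h + j) (l(j, h) = (2*j)/(h + j) = 2*j/(h + j))
l(T, 499)/(-4477402) = (2*(-587)/(499 - 587))/(-4477402) = (2*(-587)/(-88))*(-1/4477402) = (2*(-587)*(-1/88))*(-1/4477402) = (587/44)*(-1/4477402) = -587/197005688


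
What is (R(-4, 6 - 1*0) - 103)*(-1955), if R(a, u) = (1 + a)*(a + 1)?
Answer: 183770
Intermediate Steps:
R(a, u) = (1 + a)² (R(a, u) = (1 + a)*(1 + a) = (1 + a)²)
(R(-4, 6 - 1*0) - 103)*(-1955) = ((1 - 4)² - 103)*(-1955) = ((-3)² - 103)*(-1955) = (9 - 103)*(-1955) = -94*(-1955) = 183770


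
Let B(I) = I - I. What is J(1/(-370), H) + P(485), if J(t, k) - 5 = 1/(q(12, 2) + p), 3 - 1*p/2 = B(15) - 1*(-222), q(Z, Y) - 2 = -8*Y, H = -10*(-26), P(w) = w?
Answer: 221479/452 ≈ 490.00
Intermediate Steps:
H = 260
B(I) = 0
q(Z, Y) = 2 - 8*Y
p = -438 (p = 6 - 2*(0 - 1*(-222)) = 6 - 2*(0 + 222) = 6 - 2*222 = 6 - 444 = -438)
J(t, k) = 2259/452 (J(t, k) = 5 + 1/((2 - 8*2) - 438) = 5 + 1/((2 - 16) - 438) = 5 + 1/(-14 - 438) = 5 + 1/(-452) = 5 - 1/452 = 2259/452)
J(1/(-370), H) + P(485) = 2259/452 + 485 = 221479/452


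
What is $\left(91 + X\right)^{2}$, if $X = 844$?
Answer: $874225$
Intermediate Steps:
$\left(91 + X\right)^{2} = \left(91 + 844\right)^{2} = 935^{2} = 874225$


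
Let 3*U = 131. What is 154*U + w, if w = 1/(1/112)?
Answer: 20510/3 ≈ 6836.7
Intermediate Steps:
U = 131/3 (U = (⅓)*131 = 131/3 ≈ 43.667)
w = 112 (w = 1/(1/112) = 112)
154*U + w = 154*(131/3) + 112 = 20174/3 + 112 = 20510/3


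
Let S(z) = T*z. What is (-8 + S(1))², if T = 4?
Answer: 16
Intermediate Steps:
S(z) = 4*z
(-8 + S(1))² = (-8 + 4*1)² = (-8 + 4)² = (-4)² = 16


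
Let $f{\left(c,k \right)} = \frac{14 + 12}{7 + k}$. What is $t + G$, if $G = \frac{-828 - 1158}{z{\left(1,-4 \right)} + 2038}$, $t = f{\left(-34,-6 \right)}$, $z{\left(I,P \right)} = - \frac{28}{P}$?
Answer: $\frac{51184}{2045} \approx 25.029$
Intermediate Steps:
$f{\left(c,k \right)} = \frac{26}{7 + k}$
$t = 26$ ($t = \frac{26}{7 - 6} = \frac{26}{1} = 26 \cdot 1 = 26$)
$G = - \frac{1986}{2045}$ ($G = \frac{-828 - 1158}{- \frac{28}{-4} + 2038} = - \frac{1986}{\left(-28\right) \left(- \frac{1}{4}\right) + 2038} = - \frac{1986}{7 + 2038} = - \frac{1986}{2045} \approx -0.97115$)
$t + G = 26 - \frac{1986}{2045} = \frac{51184}{2045}$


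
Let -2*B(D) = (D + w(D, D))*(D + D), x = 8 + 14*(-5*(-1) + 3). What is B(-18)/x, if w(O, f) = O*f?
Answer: 459/10 ≈ 45.900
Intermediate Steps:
x = 120 (x = 8 + 14*(5 + 3) = 8 + 14*8 = 8 + 112 = 120)
B(D) = -D*(D + D²) (B(D) = -(D + D*D)*(D + D)/2 = -(D + D²)*2*D/2 = -D*(D + D²))
B(-18)/x = -1*(-18)²*(1 - 18)/120 = -1*324*(-17)*(1/120) = 5508*(1/120) = 459/10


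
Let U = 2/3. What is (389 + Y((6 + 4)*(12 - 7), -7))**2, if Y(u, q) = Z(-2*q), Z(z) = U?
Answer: 1366561/9 ≈ 1.5184e+5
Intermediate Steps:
U = 2/3 (U = 2*(1/3) = 2/3 ≈ 0.66667)
Z(z) = 2/3
Y(u, q) = 2/3
(389 + Y((6 + 4)*(12 - 7), -7))**2 = (389 + 2/3)**2 = (1169/3)**2 = 1366561/9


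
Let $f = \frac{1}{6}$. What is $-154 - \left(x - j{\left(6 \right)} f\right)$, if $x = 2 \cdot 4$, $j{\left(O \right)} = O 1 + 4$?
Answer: $- \frac{481}{3} \approx -160.33$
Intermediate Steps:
$f = \frac{1}{6} \approx 0.16667$
$j{\left(O \right)} = 4 + O$ ($j{\left(O \right)} = O + 4 = 4 + O$)
$x = 8$
$-154 - \left(x - j{\left(6 \right)} f\right) = -154 - \left(8 - \left(4 + 6\right) \frac{1}{6}\right) = -154 - \left(8 - 10 \cdot \frac{1}{6}\right) = -154 - \left(8 - \frac{5}{3}\right) = -154 - \frac{19}{3} = - \frac{481}{3}$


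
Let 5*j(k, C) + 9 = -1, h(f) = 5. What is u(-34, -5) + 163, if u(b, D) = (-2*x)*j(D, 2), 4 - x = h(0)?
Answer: 159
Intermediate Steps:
j(k, C) = -2 (j(k, C) = -9/5 + (⅕)*(-1) = -9/5 - ⅕ = -2)
x = -1 (x = 4 - 1*5 = 4 - 5 = -1)
u(b, D) = -4 (u(b, D) = -2*(-1)*(-2) = 2*(-2) = -4)
u(-34, -5) + 163 = -4 + 163 = 159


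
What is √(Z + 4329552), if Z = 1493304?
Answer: 6*√161746 ≈ 2413.1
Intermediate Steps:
√(Z + 4329552) = √(1493304 + 4329552) = √5822856 = 6*√161746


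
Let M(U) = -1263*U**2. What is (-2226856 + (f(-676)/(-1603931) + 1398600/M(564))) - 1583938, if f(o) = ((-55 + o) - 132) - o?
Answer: -11368651714581790631/2983276373518 ≈ -3.8108e+6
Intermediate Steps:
f(o) = -187 (f(o) = (-187 + o) - o = -187)
(-2226856 + (f(-676)/(-1603931) + 1398600/M(564))) - 1583938 = (-2226856 + (-187/(-1603931) + 1398600/((-1263*564**2)))) - 1583938 = (-2226856 + (-187*(-1/1603931) + 1398600/((-1263*318096)))) - 1583938 = (-2226856 + (187/1603931 + 1398600/(-401755248))) - 1583938 = (-2226856 + (187/1603931 + 1398600*(-1/401755248))) - 1583938 = (-2226856 + (187/1603931 - 6475/1859978)) - 1583938 = (-2226856 - 10037637339/2983276373518) - 1583938 = -6643326902064436747/2983276373518 - 1583938 = -11368651714581790631/2983276373518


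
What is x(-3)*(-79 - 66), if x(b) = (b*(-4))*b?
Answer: 5220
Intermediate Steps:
x(b) = -4*b² (x(b) = (-4*b)*b = -4*b²)
x(-3)*(-79 - 66) = (-4*(-3)²)*(-79 - 66) = -4*9*(-145) = -36*(-145) = 5220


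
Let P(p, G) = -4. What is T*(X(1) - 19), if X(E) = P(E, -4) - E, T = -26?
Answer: 624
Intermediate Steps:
X(E) = -4 - E
T*(X(1) - 19) = -26*((-4 - 1*1) - 19) = -26*((-4 - 1) - 19) = -26*(-5 - 19) = -26*(-24) = 624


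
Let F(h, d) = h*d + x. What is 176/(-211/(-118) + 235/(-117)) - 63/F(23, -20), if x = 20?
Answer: -1068944931/1338920 ≈ -798.36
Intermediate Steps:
F(h, d) = 20 + d*h (F(h, d) = h*d + 20 = d*h + 20 = 20 + d*h)
176/(-211/(-118) + 235/(-117)) - 63/F(23, -20) = 176/(-211/(-118) + 235/(-117)) - 63/(20 - 20*23) = 176/(-211*(-1/118) + 235*(-1/117)) - 63/(20 - 460) = 176/(211/118 - 235/117) - 63/(-440) = 176/(-3043/13806) - 63*(-1/440) = 176*(-13806/3043) + 63/440 = -2429856/3043 + 63/440 = -1068944931/1338920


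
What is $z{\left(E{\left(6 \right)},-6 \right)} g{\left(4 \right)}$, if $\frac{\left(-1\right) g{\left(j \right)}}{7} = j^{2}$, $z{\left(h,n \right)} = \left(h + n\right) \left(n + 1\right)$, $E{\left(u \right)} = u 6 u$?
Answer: $117600$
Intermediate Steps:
$E{\left(u \right)} = 6 u^{2}$ ($E{\left(u \right)} = 6 u u = 6 u^{2}$)
$z{\left(h,n \right)} = \left(1 + n\right) \left(h + n\right)$ ($z{\left(h,n \right)} = \left(h + n\right) \left(1 + n\right) = \left(1 + n\right) \left(h + n\right)$)
$g{\left(j \right)} = - 7 j^{2}$
$z{\left(E{\left(6 \right)},-6 \right)} g{\left(4 \right)} = \left(6 \cdot 6^{2} - 6 + \left(-6\right)^{2} + 6 \cdot 6^{2} \left(-6\right)\right) \left(- 7 \cdot 4^{2}\right) = \left(6 \cdot 36 - 6 + 36 + 6 \cdot 36 \left(-6\right)\right) \left(\left(-7\right) 16\right) = \left(216 - 6 + 36 + 216 \left(-6\right)\right) \left(-112\right) = \left(216 - 6 + 36 - 1296\right) \left(-112\right) = \left(-1050\right) \left(-112\right) = 117600$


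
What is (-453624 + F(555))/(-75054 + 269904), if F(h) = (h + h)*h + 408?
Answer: 27139/32475 ≈ 0.83569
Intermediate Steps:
F(h) = 408 + 2*h**2 (F(h) = (2*h)*h + 408 = 2*h**2 + 408 = 408 + 2*h**2)
(-453624 + F(555))/(-75054 + 269904) = (-453624 + (408 + 2*555**2))/(-75054 + 269904) = (-453624 + (408 + 2*308025))/194850 = (-453624 + (408 + 616050))*(1/194850) = (-453624 + 616458)*(1/194850) = 162834*(1/194850) = 27139/32475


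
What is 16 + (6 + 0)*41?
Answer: 262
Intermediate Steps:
16 + (6 + 0)*41 = 16 + 6*41 = 16 + 246 = 262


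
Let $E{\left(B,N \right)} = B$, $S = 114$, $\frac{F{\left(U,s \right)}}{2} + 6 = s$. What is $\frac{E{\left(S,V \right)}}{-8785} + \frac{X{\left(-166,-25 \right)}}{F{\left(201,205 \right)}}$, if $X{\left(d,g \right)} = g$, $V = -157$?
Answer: $- \frac{264997}{3496430} \approx -0.075791$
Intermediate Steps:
$F{\left(U,s \right)} = -12 + 2 s$
$\frac{E{\left(S,V \right)}}{-8785} + \frac{X{\left(-166,-25 \right)}}{F{\left(201,205 \right)}} = \frac{114}{-8785} - \frac{25}{-12 + 2 \cdot 205} = 114 \left(- \frac{1}{8785}\right) - \frac{25}{-12 + 410} = - \frac{114}{8785} - \frac{25}{398} = - \frac{264997}{3496430}$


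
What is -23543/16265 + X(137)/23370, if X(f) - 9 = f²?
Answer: -597014/927105 ≈ -0.64396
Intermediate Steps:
X(f) = 9 + f²
-23543/16265 + X(137)/23370 = -23543/16265 + (9 + 137²)/23370 = -23543*1/16265 + (9 + 18769)*(1/23370) = -23543/16265 + 18778*(1/23370) = -23543/16265 + 229/285 = -597014/927105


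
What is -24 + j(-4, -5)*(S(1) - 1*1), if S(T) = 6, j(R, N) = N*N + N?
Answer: 76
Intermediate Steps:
j(R, N) = N + N² (j(R, N) = N² + N = N + N²)
-24 + j(-4, -5)*(S(1) - 1*1) = -24 + (-5*(1 - 5))*(6 - 1*1) = -24 + (-5*(-4))*(6 - 1) = -24 + 20*5 = -24 + 100 = 76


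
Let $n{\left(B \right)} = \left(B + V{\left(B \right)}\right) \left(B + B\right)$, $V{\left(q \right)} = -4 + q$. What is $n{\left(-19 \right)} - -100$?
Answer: $1696$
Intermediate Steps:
$n{\left(B \right)} = 2 B \left(-4 + 2 B\right)$ ($n{\left(B \right)} = \left(B + \left(-4 + B\right)\right) \left(B + B\right) = \left(-4 + 2 B\right) 2 B = 2 B \left(-4 + 2 B\right)$)
$n{\left(-19 \right)} - -100 = 4 \left(-19\right) \left(-2 - 19\right) - -100 = 4 \left(-19\right) \left(-21\right) + 100 = 1596 + 100 = 1696$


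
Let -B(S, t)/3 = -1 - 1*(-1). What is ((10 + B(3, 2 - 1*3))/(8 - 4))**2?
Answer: 25/4 ≈ 6.2500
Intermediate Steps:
B(S, t) = 0 (B(S, t) = -3*(-1 - 1*(-1)) = -3*(-1 + 1) = -3*0 = 0)
((10 + B(3, 2 - 1*3))/(8 - 4))**2 = ((10 + 0)/(8 - 4))**2 = (10/4)**2 = (10*(1/4))**2 = (5/2)**2 = 25/4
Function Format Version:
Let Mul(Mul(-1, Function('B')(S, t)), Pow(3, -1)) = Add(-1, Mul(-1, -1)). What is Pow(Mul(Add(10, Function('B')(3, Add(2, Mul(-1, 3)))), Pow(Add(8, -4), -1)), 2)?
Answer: Rational(25, 4) ≈ 6.2500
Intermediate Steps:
Function('B')(S, t) = 0 (Function('B')(S, t) = Mul(-3, Add(-1, Mul(-1, -1))) = Mul(-3, Add(-1, 1)) = Mul(-3, 0) = 0)
Pow(Mul(Add(10, Function('B')(3, Add(2, Mul(-1, 3)))), Pow(Add(8, -4), -1)), 2) = Pow(Mul(Add(10, 0), Pow(Add(8, -4), -1)), 2) = Pow(Mul(10, Pow(4, -1)), 2) = Pow(Mul(10, Rational(1, 4)), 2) = Pow(Rational(5, 2), 2) = Rational(25, 4)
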